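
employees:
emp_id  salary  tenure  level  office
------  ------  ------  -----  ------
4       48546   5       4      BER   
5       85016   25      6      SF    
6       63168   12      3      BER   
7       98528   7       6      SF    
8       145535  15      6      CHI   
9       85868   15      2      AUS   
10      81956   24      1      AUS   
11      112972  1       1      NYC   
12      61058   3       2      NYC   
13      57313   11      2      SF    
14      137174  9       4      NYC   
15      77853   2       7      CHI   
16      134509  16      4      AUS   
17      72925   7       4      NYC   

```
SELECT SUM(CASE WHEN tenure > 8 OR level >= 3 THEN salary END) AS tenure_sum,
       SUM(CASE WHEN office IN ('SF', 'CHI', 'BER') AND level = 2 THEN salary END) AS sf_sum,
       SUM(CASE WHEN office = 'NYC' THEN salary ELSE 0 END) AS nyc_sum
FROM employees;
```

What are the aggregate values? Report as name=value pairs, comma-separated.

tenure_sum=1088391, sf_sum=57313, nyc_sum=384129

[tenure_sum: tenure > 8 OR level >= 3]
emp_id=4: ✓ → 48546
emp_id=5: ✓ → 85016
emp_id=6: ✓ → 63168
emp_id=7: ✓ → 98528
emp_id=8: ✓ → 145535
emp_id=9: ✓ → 85868
emp_id=10: ✓ → 81956
emp_id=11: ✗
emp_id=12: ✗
emp_id=13: ✓ → 57313
emp_id=14: ✓ → 137174
emp_id=15: ✓ → 77853
emp_id=16: ✓ → 134509
emp_id=17: ✓ → 72925
tenure_sum = 48546 + 85016 + 63168 + 98528 + 145535 + 85868 + 81956 + 57313 + 137174 + 77853 + 134509 + 72925 = 1088391
—
[sf_sum: office IN ('SF', 'CHI', 'BER') AND level = 2]
emp_id=4: ✗
emp_id=5: ✗
emp_id=6: ✗
emp_id=7: ✗
emp_id=8: ✗
emp_id=9: ✗
emp_id=10: ✗
emp_id=11: ✗
emp_id=12: ✗
emp_id=13: ✓ → 57313
emp_id=14: ✗
emp_id=15: ✗
emp_id=16: ✗
emp_id=17: ✗
sf_sum = 57313
—
[nyc_sum: office = 'NYC']
emp_id=4: ✗
emp_id=5: ✗
emp_id=6: ✗
emp_id=7: ✗
emp_id=8: ✗
emp_id=9: ✗
emp_id=10: ✗
emp_id=11: ✓ → 112972
emp_id=12: ✓ → 61058
emp_id=13: ✗
emp_id=14: ✓ → 137174
emp_id=15: ✗
emp_id=16: ✗
emp_id=17: ✓ → 72925
nyc_sum = 112972 + 61058 + 137174 + 72925 = 384129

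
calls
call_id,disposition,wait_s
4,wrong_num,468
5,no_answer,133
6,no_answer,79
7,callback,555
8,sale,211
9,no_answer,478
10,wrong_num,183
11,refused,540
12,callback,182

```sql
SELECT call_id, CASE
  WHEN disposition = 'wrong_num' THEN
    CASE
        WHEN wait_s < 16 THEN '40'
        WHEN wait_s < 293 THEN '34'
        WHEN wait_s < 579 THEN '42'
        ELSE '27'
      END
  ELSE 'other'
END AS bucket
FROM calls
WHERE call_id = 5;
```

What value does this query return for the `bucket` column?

call_id = 5: disposition=no_answer, wait_s=133.
disposition='no_answer' → outer ELSE → other

other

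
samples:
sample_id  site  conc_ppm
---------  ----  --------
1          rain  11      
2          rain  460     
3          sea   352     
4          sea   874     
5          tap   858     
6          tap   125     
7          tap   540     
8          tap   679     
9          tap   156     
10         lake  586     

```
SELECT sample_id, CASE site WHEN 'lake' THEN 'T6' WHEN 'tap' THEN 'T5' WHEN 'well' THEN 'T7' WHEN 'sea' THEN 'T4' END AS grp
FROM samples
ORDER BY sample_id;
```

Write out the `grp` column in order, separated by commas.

sample_id=1: (no match → NULL) → NULL
sample_id=2: (no match → NULL) → NULL
sample_id=3: site='sea' → T4
sample_id=4: site='sea' → T4
sample_id=5: site='tap' → T5
sample_id=6: site='tap' → T5
sample_id=7: site='tap' → T5
sample_id=8: site='tap' → T5
sample_id=9: site='tap' → T5
sample_id=10: site='lake' → T6

NULL, NULL, T4, T4, T5, T5, T5, T5, T5, T6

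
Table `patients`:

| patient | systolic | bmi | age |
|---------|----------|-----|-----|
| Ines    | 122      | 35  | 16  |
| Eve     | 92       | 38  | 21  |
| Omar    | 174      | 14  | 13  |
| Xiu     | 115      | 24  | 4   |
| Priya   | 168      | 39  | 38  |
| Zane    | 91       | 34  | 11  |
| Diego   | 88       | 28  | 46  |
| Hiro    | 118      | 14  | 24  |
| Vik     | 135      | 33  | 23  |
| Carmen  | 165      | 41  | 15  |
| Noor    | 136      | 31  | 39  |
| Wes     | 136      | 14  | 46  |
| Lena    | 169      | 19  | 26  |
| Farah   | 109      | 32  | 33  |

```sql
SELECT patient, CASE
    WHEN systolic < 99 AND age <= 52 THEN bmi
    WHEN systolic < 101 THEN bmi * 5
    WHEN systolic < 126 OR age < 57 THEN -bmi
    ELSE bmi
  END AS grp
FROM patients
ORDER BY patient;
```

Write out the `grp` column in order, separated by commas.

patient=Carmen: systolic < 126 OR age < 57 → -41
patient=Diego: systolic < 99 AND age <= 52 → 28
patient=Eve: systolic < 99 AND age <= 52 → 38
patient=Farah: systolic < 126 OR age < 57 → -32
patient=Hiro: systolic < 126 OR age < 57 → -14
patient=Ines: systolic < 126 OR age < 57 → -35
patient=Lena: systolic < 126 OR age < 57 → -19
patient=Noor: systolic < 126 OR age < 57 → -31
patient=Omar: systolic < 126 OR age < 57 → -14
patient=Priya: systolic < 126 OR age < 57 → -39
patient=Vik: systolic < 126 OR age < 57 → -33
patient=Wes: systolic < 126 OR age < 57 → -14
patient=Xiu: systolic < 126 OR age < 57 → -24
patient=Zane: systolic < 99 AND age <= 52 → 34

-41, 28, 38, -32, -14, -35, -19, -31, -14, -39, -33, -14, -24, 34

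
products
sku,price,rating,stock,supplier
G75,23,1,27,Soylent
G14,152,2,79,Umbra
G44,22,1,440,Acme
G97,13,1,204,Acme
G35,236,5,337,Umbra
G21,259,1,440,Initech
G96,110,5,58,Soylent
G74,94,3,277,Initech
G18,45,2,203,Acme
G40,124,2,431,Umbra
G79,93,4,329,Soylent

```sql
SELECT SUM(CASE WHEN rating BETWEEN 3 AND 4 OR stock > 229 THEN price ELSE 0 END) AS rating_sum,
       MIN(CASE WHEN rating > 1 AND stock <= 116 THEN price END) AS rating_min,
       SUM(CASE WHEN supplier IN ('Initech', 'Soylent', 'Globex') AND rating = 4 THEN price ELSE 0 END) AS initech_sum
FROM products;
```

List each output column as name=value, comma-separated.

rating_sum=828, rating_min=110, initech_sum=93

[rating_sum: rating BETWEEN 3 AND 4 OR stock > 229]
sku=G75: ✗
sku=G14: ✗
sku=G44: ✓ → 22
sku=G97: ✗
sku=G35: ✓ → 236
sku=G21: ✓ → 259
sku=G96: ✗
sku=G74: ✓ → 94
sku=G18: ✗
sku=G40: ✓ → 124
sku=G79: ✓ → 93
rating_sum = 22 + 236 + 259 + 94 + 124 + 93 = 828
—
[rating_min: rating > 1 AND stock <= 116]
sku=G75: ✗
sku=G14: ✓ → 152
sku=G44: ✗
sku=G97: ✗
sku=G35: ✗
sku=G21: ✗
sku=G96: ✓ → 110
sku=G74: ✗
sku=G18: ✗
sku=G40: ✗
sku=G79: ✗
rating_min = MIN(152, 110) = 110
—
[initech_sum: supplier IN ('Initech', 'Soylent', 'Globex') AND rating = 4]
sku=G75: ✗
sku=G14: ✗
sku=G44: ✗
sku=G97: ✗
sku=G35: ✗
sku=G21: ✗
sku=G96: ✗
sku=G74: ✗
sku=G18: ✗
sku=G40: ✗
sku=G79: ✓ → 93
initech_sum = 93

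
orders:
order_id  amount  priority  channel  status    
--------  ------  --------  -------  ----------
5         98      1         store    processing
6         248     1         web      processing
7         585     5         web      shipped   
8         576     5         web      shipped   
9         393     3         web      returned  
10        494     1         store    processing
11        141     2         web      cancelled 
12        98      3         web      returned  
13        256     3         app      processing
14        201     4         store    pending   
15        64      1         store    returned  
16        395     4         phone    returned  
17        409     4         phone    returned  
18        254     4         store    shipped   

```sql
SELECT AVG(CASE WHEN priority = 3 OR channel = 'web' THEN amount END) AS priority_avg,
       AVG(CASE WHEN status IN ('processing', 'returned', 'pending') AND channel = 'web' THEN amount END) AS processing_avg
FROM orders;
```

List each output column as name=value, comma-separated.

priority_avg=328.1428571429, processing_avg=246.3333333333

[priority_avg: priority = 3 OR channel = 'web']
order_id=5: ✗
order_id=6: ✓ → 248
order_id=7: ✓ → 585
order_id=8: ✓ → 576
order_id=9: ✓ → 393
order_id=10: ✗
order_id=11: ✓ → 141
order_id=12: ✓ → 98
order_id=13: ✓ → 256
order_id=14: ✗
order_id=15: ✗
order_id=16: ✗
order_id=17: ✗
order_id=18: ✗
priority_avg = (248 + 585 + 576 + 393 + 141 + 98 + 256) / 7 = 328.1428571429
—
[processing_avg: status IN ('processing', 'returned', 'pending') AND channel = 'web']
order_id=5: ✗
order_id=6: ✓ → 248
order_id=7: ✗
order_id=8: ✗
order_id=9: ✓ → 393
order_id=10: ✗
order_id=11: ✗
order_id=12: ✓ → 98
order_id=13: ✗
order_id=14: ✗
order_id=15: ✗
order_id=16: ✗
order_id=17: ✗
order_id=18: ✗
processing_avg = (248 + 393 + 98) / 3 = 246.3333333333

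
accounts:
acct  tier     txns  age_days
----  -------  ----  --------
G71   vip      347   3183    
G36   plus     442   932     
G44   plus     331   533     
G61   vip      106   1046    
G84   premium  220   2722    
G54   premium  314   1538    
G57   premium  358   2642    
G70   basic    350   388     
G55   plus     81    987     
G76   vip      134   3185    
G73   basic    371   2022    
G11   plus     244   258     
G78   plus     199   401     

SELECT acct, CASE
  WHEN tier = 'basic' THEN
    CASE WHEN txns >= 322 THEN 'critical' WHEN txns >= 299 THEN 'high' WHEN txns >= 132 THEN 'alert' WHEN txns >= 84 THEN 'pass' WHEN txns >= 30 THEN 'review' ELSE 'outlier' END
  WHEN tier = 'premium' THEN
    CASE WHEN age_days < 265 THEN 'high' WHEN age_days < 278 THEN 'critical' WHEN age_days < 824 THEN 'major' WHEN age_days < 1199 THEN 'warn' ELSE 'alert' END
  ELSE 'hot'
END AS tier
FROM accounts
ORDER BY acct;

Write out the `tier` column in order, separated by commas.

hot, hot, hot, alert, hot, alert, hot, critical, hot, critical, hot, hot, alert

acct=G11: tier='plus' → outer ELSE → hot
acct=G36: tier='plus' → outer ELSE → hot
acct=G44: tier='plus' → outer ELSE → hot
acct=G54: tier='premium' → inner[ELSE] → alert
acct=G55: tier='plus' → outer ELSE → hot
acct=G57: tier='premium' → inner[ELSE] → alert
acct=G61: tier='vip' → outer ELSE → hot
acct=G70: tier='basic' → inner[txns >= 322] → critical
acct=G71: tier='vip' → outer ELSE → hot
acct=G73: tier='basic' → inner[txns >= 322] → critical
acct=G76: tier='vip' → outer ELSE → hot
acct=G78: tier='plus' → outer ELSE → hot
acct=G84: tier='premium' → inner[ELSE] → alert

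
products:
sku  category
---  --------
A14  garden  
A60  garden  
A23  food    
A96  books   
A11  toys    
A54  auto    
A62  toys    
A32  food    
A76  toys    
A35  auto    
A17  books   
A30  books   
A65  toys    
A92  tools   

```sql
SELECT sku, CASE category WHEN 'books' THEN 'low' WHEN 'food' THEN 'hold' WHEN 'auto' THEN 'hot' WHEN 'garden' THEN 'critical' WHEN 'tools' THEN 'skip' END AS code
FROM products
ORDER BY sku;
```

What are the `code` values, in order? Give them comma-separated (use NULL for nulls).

NULL, critical, low, hold, low, hold, hot, hot, critical, NULL, NULL, NULL, skip, low

sku=A11: (no match → NULL) → NULL
sku=A14: category='garden' → critical
sku=A17: category='books' → low
sku=A23: category='food' → hold
sku=A30: category='books' → low
sku=A32: category='food' → hold
sku=A35: category='auto' → hot
sku=A54: category='auto' → hot
sku=A60: category='garden' → critical
sku=A62: (no match → NULL) → NULL
sku=A65: (no match → NULL) → NULL
sku=A76: (no match → NULL) → NULL
sku=A92: category='tools' → skip
sku=A96: category='books' → low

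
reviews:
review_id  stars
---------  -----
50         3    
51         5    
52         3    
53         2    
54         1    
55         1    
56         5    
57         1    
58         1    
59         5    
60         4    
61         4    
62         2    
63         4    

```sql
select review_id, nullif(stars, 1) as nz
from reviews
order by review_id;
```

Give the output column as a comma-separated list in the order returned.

3, 5, 3, 2, NULL, NULL, 5, NULL, NULL, 5, 4, 4, 2, 4

review_id=50: stars=3 vs 1: differ → 3
review_id=51: stars=5 vs 1: differ → 5
review_id=52: stars=3 vs 1: differ → 3
review_id=53: stars=2 vs 1: differ → 2
review_id=54: stars=1 vs 1: equal → NULL
review_id=55: stars=1 vs 1: equal → NULL
review_id=56: stars=5 vs 1: differ → 5
review_id=57: stars=1 vs 1: equal → NULL
review_id=58: stars=1 vs 1: equal → NULL
review_id=59: stars=5 vs 1: differ → 5
review_id=60: stars=4 vs 1: differ → 4
review_id=61: stars=4 vs 1: differ → 4
review_id=62: stars=2 vs 1: differ → 2
review_id=63: stars=4 vs 1: differ → 4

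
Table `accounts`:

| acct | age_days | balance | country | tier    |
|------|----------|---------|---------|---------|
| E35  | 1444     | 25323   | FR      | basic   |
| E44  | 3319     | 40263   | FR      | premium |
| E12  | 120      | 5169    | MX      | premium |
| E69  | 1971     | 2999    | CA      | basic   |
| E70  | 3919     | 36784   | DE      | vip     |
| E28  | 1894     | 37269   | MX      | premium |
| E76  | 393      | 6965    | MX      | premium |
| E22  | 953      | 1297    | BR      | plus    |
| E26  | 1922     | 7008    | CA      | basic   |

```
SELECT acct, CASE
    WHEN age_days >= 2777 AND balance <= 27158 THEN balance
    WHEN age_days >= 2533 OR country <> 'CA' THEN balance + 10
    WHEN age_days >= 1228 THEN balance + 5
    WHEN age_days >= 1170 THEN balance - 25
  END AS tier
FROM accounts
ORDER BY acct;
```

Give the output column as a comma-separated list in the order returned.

acct=E12: age_days >= 2533 OR country <> 'CA' → 5179
acct=E22: age_days >= 2533 OR country <> 'CA' → 1307
acct=E26: age_days >= 1228 → 7013
acct=E28: age_days >= 2533 OR country <> 'CA' → 37279
acct=E35: age_days >= 2533 OR country <> 'CA' → 25333
acct=E44: age_days >= 2533 OR country <> 'CA' → 40273
acct=E69: age_days >= 1228 → 3004
acct=E70: age_days >= 2533 OR country <> 'CA' → 36794
acct=E76: age_days >= 2533 OR country <> 'CA' → 6975

5179, 1307, 7013, 37279, 25333, 40273, 3004, 36794, 6975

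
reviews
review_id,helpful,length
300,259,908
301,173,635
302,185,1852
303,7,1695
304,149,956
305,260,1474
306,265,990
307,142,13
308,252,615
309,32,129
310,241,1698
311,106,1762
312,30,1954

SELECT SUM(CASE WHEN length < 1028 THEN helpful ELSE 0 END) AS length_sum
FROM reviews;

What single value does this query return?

review_id=300: ✓ → 259
review_id=301: ✓ → 173
review_id=302: ✗
review_id=303: ✗
review_id=304: ✓ → 149
review_id=305: ✗
review_id=306: ✓ → 265
review_id=307: ✓ → 142
review_id=308: ✓ → 252
review_id=309: ✓ → 32
review_id=310: ✗
review_id=311: ✗
review_id=312: ✗
length_sum = 259 + 173 + 149 + 265 + 142 + 252 + 32 = 1272

1272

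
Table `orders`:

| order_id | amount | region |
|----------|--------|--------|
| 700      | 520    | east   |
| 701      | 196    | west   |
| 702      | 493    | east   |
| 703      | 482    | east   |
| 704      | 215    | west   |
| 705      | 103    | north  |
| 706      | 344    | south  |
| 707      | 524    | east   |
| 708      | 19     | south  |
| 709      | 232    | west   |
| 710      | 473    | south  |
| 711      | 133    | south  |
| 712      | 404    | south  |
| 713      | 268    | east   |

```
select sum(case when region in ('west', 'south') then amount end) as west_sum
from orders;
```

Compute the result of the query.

2016

order_id=700: ✗
order_id=701: ✓ → 196
order_id=702: ✗
order_id=703: ✗
order_id=704: ✓ → 215
order_id=705: ✗
order_id=706: ✓ → 344
order_id=707: ✗
order_id=708: ✓ → 19
order_id=709: ✓ → 232
order_id=710: ✓ → 473
order_id=711: ✓ → 133
order_id=712: ✓ → 404
order_id=713: ✗
west_sum = 196 + 215 + 344 + 19 + 232 + 473 + 133 + 404 = 2016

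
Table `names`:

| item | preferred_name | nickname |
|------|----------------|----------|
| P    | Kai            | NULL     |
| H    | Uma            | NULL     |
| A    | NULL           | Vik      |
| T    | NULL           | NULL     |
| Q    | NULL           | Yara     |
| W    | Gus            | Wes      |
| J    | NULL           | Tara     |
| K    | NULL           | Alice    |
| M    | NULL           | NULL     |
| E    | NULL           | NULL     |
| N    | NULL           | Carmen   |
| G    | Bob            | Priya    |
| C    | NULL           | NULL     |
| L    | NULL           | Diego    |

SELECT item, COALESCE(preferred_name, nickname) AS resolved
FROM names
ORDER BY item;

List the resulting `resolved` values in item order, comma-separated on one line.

item=A: preferred_name=NULL, nickname=Vik → Vik
item=C: preferred_name=NULL, nickname=NULL (all NULL) → NULL
item=E: preferred_name=NULL, nickname=NULL (all NULL) → NULL
item=G: preferred_name=Bob → Bob
item=H: preferred_name=Uma → Uma
item=J: preferred_name=NULL, nickname=Tara → Tara
item=K: preferred_name=NULL, nickname=Alice → Alice
item=L: preferred_name=NULL, nickname=Diego → Diego
item=M: preferred_name=NULL, nickname=NULL (all NULL) → NULL
item=N: preferred_name=NULL, nickname=Carmen → Carmen
item=P: preferred_name=Kai → Kai
item=Q: preferred_name=NULL, nickname=Yara → Yara
item=T: preferred_name=NULL, nickname=NULL (all NULL) → NULL
item=W: preferred_name=Gus → Gus

Vik, NULL, NULL, Bob, Uma, Tara, Alice, Diego, NULL, Carmen, Kai, Yara, NULL, Gus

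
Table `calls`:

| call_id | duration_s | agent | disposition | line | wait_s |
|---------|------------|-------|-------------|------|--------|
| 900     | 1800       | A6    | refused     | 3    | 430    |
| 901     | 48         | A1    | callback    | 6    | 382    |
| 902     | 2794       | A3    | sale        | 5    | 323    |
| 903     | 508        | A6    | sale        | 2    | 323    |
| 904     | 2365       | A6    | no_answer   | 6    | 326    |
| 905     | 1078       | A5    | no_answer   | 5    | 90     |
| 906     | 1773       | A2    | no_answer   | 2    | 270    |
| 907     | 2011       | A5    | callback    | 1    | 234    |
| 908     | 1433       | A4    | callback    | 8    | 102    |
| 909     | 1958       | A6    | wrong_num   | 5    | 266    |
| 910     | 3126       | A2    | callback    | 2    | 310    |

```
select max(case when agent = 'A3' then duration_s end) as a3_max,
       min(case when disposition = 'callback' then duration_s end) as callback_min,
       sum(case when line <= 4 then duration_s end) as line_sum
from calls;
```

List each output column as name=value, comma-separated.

a3_max=2794, callback_min=48, line_sum=9218

[a3_max: agent = 'A3']
call_id=900: ✗
call_id=901: ✗
call_id=902: ✓ → 2794
call_id=903: ✗
call_id=904: ✗
call_id=905: ✗
call_id=906: ✗
call_id=907: ✗
call_id=908: ✗
call_id=909: ✗
call_id=910: ✗
a3_max = MAX(2794) = 2794
—
[callback_min: disposition = 'callback']
call_id=900: ✗
call_id=901: ✓ → 48
call_id=902: ✗
call_id=903: ✗
call_id=904: ✗
call_id=905: ✗
call_id=906: ✗
call_id=907: ✓ → 2011
call_id=908: ✓ → 1433
call_id=909: ✗
call_id=910: ✓ → 3126
callback_min = MIN(48, 2011, 1433, 3126) = 48
—
[line_sum: line <= 4]
call_id=900: ✓ → 1800
call_id=901: ✗
call_id=902: ✗
call_id=903: ✓ → 508
call_id=904: ✗
call_id=905: ✗
call_id=906: ✓ → 1773
call_id=907: ✓ → 2011
call_id=908: ✗
call_id=909: ✗
call_id=910: ✓ → 3126
line_sum = 1800 + 508 + 1773 + 2011 + 3126 = 9218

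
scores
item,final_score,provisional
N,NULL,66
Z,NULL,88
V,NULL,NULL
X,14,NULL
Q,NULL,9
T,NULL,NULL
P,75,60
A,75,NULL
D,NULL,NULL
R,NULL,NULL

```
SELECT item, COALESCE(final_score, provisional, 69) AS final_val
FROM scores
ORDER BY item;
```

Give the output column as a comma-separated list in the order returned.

item=A: final_score=75 → 75
item=D: final_score=NULL, provisional=NULL, → literal 69 → 69
item=N: final_score=NULL, provisional=66 → 66
item=P: final_score=75 → 75
item=Q: final_score=NULL, provisional=9 → 9
item=R: final_score=NULL, provisional=NULL, → literal 69 → 69
item=T: final_score=NULL, provisional=NULL, → literal 69 → 69
item=V: final_score=NULL, provisional=NULL, → literal 69 → 69
item=X: final_score=14 → 14
item=Z: final_score=NULL, provisional=88 → 88

75, 69, 66, 75, 9, 69, 69, 69, 14, 88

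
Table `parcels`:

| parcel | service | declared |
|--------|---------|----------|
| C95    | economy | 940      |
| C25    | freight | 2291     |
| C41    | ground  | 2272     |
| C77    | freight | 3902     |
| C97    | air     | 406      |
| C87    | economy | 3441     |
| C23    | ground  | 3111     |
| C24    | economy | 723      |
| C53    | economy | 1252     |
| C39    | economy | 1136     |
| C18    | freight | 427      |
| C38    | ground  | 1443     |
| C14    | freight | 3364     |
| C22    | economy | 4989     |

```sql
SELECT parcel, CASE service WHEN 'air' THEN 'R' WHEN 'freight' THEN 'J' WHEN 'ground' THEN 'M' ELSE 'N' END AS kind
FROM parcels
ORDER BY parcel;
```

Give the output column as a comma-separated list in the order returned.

parcel=C14: service='freight' → J
parcel=C18: service='freight' → J
parcel=C22: ELSE → N
parcel=C23: service='ground' → M
parcel=C24: ELSE → N
parcel=C25: service='freight' → J
parcel=C38: service='ground' → M
parcel=C39: ELSE → N
parcel=C41: service='ground' → M
parcel=C53: ELSE → N
parcel=C77: service='freight' → J
parcel=C87: ELSE → N
parcel=C95: ELSE → N
parcel=C97: service='air' → R

J, J, N, M, N, J, M, N, M, N, J, N, N, R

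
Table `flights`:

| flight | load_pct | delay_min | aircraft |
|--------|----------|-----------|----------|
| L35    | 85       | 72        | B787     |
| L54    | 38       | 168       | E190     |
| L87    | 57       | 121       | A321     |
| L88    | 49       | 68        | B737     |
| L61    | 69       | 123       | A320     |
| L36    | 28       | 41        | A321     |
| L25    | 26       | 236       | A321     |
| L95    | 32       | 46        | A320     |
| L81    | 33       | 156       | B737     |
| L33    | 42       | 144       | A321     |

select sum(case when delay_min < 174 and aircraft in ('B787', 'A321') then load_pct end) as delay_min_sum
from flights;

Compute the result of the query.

212

flight=L35: ✓ → 85
flight=L54: ✗
flight=L87: ✓ → 57
flight=L88: ✗
flight=L61: ✗
flight=L36: ✓ → 28
flight=L25: ✗
flight=L95: ✗
flight=L81: ✗
flight=L33: ✓ → 42
delay_min_sum = 85 + 57 + 28 + 42 = 212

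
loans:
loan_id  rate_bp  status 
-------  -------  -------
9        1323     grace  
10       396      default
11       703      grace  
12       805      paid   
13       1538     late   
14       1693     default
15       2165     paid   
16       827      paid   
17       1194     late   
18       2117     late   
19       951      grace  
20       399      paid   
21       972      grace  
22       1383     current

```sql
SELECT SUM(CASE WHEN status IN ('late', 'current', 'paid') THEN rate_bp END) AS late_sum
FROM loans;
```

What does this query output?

loan_id=9: ✗
loan_id=10: ✗
loan_id=11: ✗
loan_id=12: ✓ → 805
loan_id=13: ✓ → 1538
loan_id=14: ✗
loan_id=15: ✓ → 2165
loan_id=16: ✓ → 827
loan_id=17: ✓ → 1194
loan_id=18: ✓ → 2117
loan_id=19: ✗
loan_id=20: ✓ → 399
loan_id=21: ✗
loan_id=22: ✓ → 1383
late_sum = 805 + 1538 + 2165 + 827 + 1194 + 2117 + 399 + 1383 = 10428

10428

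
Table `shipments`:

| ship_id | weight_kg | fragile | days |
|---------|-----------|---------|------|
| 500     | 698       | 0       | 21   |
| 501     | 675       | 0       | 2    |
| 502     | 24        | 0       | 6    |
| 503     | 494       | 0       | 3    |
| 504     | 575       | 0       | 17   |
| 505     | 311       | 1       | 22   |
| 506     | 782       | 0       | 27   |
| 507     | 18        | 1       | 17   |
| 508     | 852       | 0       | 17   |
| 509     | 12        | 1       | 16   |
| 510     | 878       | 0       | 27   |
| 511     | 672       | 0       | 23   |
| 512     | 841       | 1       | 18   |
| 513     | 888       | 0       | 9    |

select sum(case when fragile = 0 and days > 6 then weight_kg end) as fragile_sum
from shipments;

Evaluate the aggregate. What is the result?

ship_id=500: ✓ → 698
ship_id=501: ✗
ship_id=502: ✗
ship_id=503: ✗
ship_id=504: ✓ → 575
ship_id=505: ✗
ship_id=506: ✓ → 782
ship_id=507: ✗
ship_id=508: ✓ → 852
ship_id=509: ✗
ship_id=510: ✓ → 878
ship_id=511: ✓ → 672
ship_id=512: ✗
ship_id=513: ✓ → 888
fragile_sum = 698 + 575 + 782 + 852 + 878 + 672 + 888 = 5345

5345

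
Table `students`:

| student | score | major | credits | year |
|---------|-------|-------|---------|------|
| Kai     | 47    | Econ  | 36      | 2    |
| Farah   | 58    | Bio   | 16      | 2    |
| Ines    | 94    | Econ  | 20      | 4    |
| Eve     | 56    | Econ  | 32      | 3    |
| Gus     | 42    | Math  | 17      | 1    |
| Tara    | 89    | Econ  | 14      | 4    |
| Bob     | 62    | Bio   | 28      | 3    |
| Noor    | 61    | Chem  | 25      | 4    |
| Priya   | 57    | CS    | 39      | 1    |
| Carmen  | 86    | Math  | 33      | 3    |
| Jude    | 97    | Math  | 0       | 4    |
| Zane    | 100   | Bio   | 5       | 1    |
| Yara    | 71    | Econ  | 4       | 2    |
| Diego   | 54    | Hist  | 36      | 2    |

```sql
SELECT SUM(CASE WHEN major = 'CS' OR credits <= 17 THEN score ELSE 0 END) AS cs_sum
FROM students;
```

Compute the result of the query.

student=Kai: ✗
student=Farah: ✓ → 58
student=Ines: ✗
student=Eve: ✗
student=Gus: ✓ → 42
student=Tara: ✓ → 89
student=Bob: ✗
student=Noor: ✗
student=Priya: ✓ → 57
student=Carmen: ✗
student=Jude: ✓ → 97
student=Zane: ✓ → 100
student=Yara: ✓ → 71
student=Diego: ✗
cs_sum = 58 + 42 + 89 + 57 + 97 + 100 + 71 = 514

514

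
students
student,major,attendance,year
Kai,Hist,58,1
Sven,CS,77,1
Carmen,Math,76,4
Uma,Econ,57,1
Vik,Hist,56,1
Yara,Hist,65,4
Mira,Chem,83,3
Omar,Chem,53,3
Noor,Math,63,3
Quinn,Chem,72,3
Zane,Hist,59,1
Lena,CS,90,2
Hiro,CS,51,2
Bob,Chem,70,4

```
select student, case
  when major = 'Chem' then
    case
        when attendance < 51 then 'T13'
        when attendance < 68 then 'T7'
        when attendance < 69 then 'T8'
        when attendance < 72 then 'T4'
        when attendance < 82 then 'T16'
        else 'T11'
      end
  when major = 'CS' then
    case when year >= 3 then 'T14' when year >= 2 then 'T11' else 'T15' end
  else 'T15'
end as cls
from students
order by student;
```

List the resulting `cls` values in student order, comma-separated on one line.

student=Bob: major='Chem' → inner[attendance < 72] → T4
student=Carmen: major='Math' → outer ELSE → T15
student=Hiro: major='CS' → inner[year >= 2] → T11
student=Kai: major='Hist' → outer ELSE → T15
student=Lena: major='CS' → inner[year >= 2] → T11
student=Mira: major='Chem' → inner[ELSE] → T11
student=Noor: major='Math' → outer ELSE → T15
student=Omar: major='Chem' → inner[attendance < 68] → T7
student=Quinn: major='Chem' → inner[attendance < 82] → T16
student=Sven: major='CS' → inner[ELSE] → T15
student=Uma: major='Econ' → outer ELSE → T15
student=Vik: major='Hist' → outer ELSE → T15
student=Yara: major='Hist' → outer ELSE → T15
student=Zane: major='Hist' → outer ELSE → T15

T4, T15, T11, T15, T11, T11, T15, T7, T16, T15, T15, T15, T15, T15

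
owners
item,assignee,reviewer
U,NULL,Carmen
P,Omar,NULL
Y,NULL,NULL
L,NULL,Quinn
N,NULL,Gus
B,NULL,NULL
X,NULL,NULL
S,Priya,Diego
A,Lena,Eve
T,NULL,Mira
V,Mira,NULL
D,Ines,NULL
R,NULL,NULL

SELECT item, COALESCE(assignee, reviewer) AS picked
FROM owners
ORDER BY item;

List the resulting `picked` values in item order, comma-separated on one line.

Lena, NULL, Ines, Quinn, Gus, Omar, NULL, Priya, Mira, Carmen, Mira, NULL, NULL

item=A: assignee=Lena → Lena
item=B: assignee=NULL, reviewer=NULL (all NULL) → NULL
item=D: assignee=Ines → Ines
item=L: assignee=NULL, reviewer=Quinn → Quinn
item=N: assignee=NULL, reviewer=Gus → Gus
item=P: assignee=Omar → Omar
item=R: assignee=NULL, reviewer=NULL (all NULL) → NULL
item=S: assignee=Priya → Priya
item=T: assignee=NULL, reviewer=Mira → Mira
item=U: assignee=NULL, reviewer=Carmen → Carmen
item=V: assignee=Mira → Mira
item=X: assignee=NULL, reviewer=NULL (all NULL) → NULL
item=Y: assignee=NULL, reviewer=NULL (all NULL) → NULL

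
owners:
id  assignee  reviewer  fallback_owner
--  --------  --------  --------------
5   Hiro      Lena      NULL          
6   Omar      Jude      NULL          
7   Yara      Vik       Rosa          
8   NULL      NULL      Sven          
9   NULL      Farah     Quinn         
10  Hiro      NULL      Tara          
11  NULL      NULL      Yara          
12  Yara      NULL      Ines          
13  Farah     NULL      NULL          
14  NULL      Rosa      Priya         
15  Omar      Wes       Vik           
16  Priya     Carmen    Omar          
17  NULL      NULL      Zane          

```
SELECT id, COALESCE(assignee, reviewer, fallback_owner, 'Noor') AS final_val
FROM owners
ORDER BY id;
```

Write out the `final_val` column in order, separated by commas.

id=5: assignee=Hiro → Hiro
id=6: assignee=Omar → Omar
id=7: assignee=Yara → Yara
id=8: assignee=NULL, reviewer=NULL, fallback_owner=Sven → Sven
id=9: assignee=NULL, reviewer=Farah → Farah
id=10: assignee=Hiro → Hiro
id=11: assignee=NULL, reviewer=NULL, fallback_owner=Yara → Yara
id=12: assignee=Yara → Yara
id=13: assignee=Farah → Farah
id=14: assignee=NULL, reviewer=Rosa → Rosa
id=15: assignee=Omar → Omar
id=16: assignee=Priya → Priya
id=17: assignee=NULL, reviewer=NULL, fallback_owner=Zane → Zane

Hiro, Omar, Yara, Sven, Farah, Hiro, Yara, Yara, Farah, Rosa, Omar, Priya, Zane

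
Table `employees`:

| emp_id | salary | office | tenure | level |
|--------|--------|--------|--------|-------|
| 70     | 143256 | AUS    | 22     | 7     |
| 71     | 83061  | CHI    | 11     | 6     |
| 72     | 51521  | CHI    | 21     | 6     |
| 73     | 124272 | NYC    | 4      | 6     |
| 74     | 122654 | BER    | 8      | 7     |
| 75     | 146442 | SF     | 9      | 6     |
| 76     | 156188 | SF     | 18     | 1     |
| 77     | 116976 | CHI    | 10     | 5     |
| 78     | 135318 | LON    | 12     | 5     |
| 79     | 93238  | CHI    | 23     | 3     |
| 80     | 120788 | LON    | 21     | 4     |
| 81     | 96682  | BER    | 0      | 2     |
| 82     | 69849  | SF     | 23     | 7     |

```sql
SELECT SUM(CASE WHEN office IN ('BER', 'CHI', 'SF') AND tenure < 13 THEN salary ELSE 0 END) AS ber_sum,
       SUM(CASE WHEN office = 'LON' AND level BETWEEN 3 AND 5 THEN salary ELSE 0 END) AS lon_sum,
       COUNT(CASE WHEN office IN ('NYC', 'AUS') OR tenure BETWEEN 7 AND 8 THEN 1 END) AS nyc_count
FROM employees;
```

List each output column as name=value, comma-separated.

ber_sum=565815, lon_sum=256106, nyc_count=3

[ber_sum: office IN ('BER', 'CHI', 'SF') AND tenure < 13]
emp_id=70: ✗
emp_id=71: ✓ → 83061
emp_id=72: ✗
emp_id=73: ✗
emp_id=74: ✓ → 122654
emp_id=75: ✓ → 146442
emp_id=76: ✗
emp_id=77: ✓ → 116976
emp_id=78: ✗
emp_id=79: ✗
emp_id=80: ✗
emp_id=81: ✓ → 96682
emp_id=82: ✗
ber_sum = 83061 + 122654 + 146442 + 116976 + 96682 = 565815
—
[lon_sum: office = 'LON' AND level BETWEEN 3 AND 5]
emp_id=70: ✗
emp_id=71: ✗
emp_id=72: ✗
emp_id=73: ✗
emp_id=74: ✗
emp_id=75: ✗
emp_id=76: ✗
emp_id=77: ✗
emp_id=78: ✓ → 135318
emp_id=79: ✗
emp_id=80: ✓ → 120788
emp_id=81: ✗
emp_id=82: ✗
lon_sum = 135318 + 120788 = 256106
—
[nyc_count: office IN ('NYC', 'AUS') OR tenure BETWEEN 7 AND 8]
emp_id=70: ✓ → 1
emp_id=71: ✗
emp_id=72: ✗
emp_id=73: ✓ → 1
emp_id=74: ✓ → 1
emp_id=75: ✗
emp_id=76: ✗
emp_id=77: ✗
emp_id=78: ✗
emp_id=79: ✗
emp_id=80: ✗
emp_id=81: ✗
emp_id=82: ✗
nyc_count = COUNT(1, 1, 1) = 3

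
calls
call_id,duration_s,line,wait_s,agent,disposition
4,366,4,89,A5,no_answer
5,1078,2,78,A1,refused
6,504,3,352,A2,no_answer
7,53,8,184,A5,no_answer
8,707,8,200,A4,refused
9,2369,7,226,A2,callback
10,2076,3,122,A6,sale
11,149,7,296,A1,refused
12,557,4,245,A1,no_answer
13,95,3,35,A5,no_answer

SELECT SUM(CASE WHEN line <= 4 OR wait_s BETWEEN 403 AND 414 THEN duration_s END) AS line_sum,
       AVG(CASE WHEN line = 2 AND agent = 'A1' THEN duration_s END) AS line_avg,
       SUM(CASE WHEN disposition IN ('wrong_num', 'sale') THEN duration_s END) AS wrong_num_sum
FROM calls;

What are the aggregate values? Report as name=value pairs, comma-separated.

line_sum=4676, line_avg=1078, wrong_num_sum=2076

[line_sum: line <= 4 OR wait_s BETWEEN 403 AND 414]
call_id=4: ✓ → 366
call_id=5: ✓ → 1078
call_id=6: ✓ → 504
call_id=7: ✗
call_id=8: ✗
call_id=9: ✗
call_id=10: ✓ → 2076
call_id=11: ✗
call_id=12: ✓ → 557
call_id=13: ✓ → 95
line_sum = 366 + 1078 + 504 + 2076 + 557 + 95 = 4676
—
[line_avg: line = 2 AND agent = 'A1']
call_id=4: ✗
call_id=5: ✓ → 1078
call_id=6: ✗
call_id=7: ✗
call_id=8: ✗
call_id=9: ✗
call_id=10: ✗
call_id=11: ✗
call_id=12: ✗
call_id=13: ✗
line_avg = 1078
—
[wrong_num_sum: disposition IN ('wrong_num', 'sale')]
call_id=4: ✗
call_id=5: ✗
call_id=6: ✗
call_id=7: ✗
call_id=8: ✗
call_id=9: ✗
call_id=10: ✓ → 2076
call_id=11: ✗
call_id=12: ✗
call_id=13: ✗
wrong_num_sum = 2076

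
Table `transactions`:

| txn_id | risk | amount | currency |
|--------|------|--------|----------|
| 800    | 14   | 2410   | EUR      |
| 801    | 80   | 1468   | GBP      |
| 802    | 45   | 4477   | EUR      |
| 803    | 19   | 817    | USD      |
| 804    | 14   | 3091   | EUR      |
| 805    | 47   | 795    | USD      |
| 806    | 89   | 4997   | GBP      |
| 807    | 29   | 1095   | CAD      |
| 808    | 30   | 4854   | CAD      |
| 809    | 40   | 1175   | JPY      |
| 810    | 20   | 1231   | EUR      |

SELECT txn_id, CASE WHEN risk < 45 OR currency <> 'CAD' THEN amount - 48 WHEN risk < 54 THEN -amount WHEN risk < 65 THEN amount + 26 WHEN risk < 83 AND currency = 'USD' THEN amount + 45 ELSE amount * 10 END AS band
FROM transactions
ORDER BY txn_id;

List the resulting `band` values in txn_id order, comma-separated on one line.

txn_id=800: risk < 45 OR currency <> 'CAD' → 2362
txn_id=801: risk < 45 OR currency <> 'CAD' → 1420
txn_id=802: risk < 45 OR currency <> 'CAD' → 4429
txn_id=803: risk < 45 OR currency <> 'CAD' → 769
txn_id=804: risk < 45 OR currency <> 'CAD' → 3043
txn_id=805: risk < 45 OR currency <> 'CAD' → 747
txn_id=806: risk < 45 OR currency <> 'CAD' → 4949
txn_id=807: risk < 45 OR currency <> 'CAD' → 1047
txn_id=808: risk < 45 OR currency <> 'CAD' → 4806
txn_id=809: risk < 45 OR currency <> 'CAD' → 1127
txn_id=810: risk < 45 OR currency <> 'CAD' → 1183

2362, 1420, 4429, 769, 3043, 747, 4949, 1047, 4806, 1127, 1183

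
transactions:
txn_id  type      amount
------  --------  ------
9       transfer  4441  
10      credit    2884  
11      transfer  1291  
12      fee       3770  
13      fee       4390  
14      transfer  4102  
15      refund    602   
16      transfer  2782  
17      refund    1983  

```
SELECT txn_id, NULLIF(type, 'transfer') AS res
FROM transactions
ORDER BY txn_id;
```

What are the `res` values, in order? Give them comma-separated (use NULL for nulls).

txn_id=9: type=transfer vs transfer: equal → NULL
txn_id=10: type=credit vs transfer: differ → credit
txn_id=11: type=transfer vs transfer: equal → NULL
txn_id=12: type=fee vs transfer: differ → fee
txn_id=13: type=fee vs transfer: differ → fee
txn_id=14: type=transfer vs transfer: equal → NULL
txn_id=15: type=refund vs transfer: differ → refund
txn_id=16: type=transfer vs transfer: equal → NULL
txn_id=17: type=refund vs transfer: differ → refund

NULL, credit, NULL, fee, fee, NULL, refund, NULL, refund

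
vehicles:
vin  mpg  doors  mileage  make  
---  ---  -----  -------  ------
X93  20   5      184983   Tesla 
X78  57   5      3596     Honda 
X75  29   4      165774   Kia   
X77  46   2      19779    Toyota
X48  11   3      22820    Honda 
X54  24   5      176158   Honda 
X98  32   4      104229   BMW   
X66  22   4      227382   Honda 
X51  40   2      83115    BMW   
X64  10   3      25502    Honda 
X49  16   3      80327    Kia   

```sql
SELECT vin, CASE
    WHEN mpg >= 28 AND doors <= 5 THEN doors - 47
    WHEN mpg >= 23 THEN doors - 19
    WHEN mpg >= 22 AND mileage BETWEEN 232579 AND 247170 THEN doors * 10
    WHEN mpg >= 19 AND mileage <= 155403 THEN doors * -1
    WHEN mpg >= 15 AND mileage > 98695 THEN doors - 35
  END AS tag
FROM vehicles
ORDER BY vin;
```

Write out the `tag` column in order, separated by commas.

vin=X48: (no match → NULL) → NULL
vin=X49: (no match → NULL) → NULL
vin=X51: mpg >= 28 AND doors <= 5 → -45
vin=X54: mpg >= 23 → -14
vin=X64: (no match → NULL) → NULL
vin=X66: mpg >= 15 AND mileage > 98695 → -31
vin=X75: mpg >= 28 AND doors <= 5 → -43
vin=X77: mpg >= 28 AND doors <= 5 → -45
vin=X78: mpg >= 28 AND doors <= 5 → -42
vin=X93: mpg >= 15 AND mileage > 98695 → -30
vin=X98: mpg >= 28 AND doors <= 5 → -43

NULL, NULL, -45, -14, NULL, -31, -43, -45, -42, -30, -43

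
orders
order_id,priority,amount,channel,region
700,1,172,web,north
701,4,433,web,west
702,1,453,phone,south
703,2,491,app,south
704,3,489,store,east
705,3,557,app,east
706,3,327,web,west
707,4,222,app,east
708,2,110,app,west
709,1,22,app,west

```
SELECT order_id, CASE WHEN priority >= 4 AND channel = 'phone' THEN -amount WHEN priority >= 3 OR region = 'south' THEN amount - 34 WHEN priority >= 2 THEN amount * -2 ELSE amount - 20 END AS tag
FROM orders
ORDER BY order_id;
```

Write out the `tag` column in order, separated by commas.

order_id=700: ELSE → 152
order_id=701: priority >= 3 OR region = 'south' → 399
order_id=702: priority >= 3 OR region = 'south' → 419
order_id=703: priority >= 3 OR region = 'south' → 457
order_id=704: priority >= 3 OR region = 'south' → 455
order_id=705: priority >= 3 OR region = 'south' → 523
order_id=706: priority >= 3 OR region = 'south' → 293
order_id=707: priority >= 3 OR region = 'south' → 188
order_id=708: priority >= 2 → -220
order_id=709: ELSE → 2

152, 399, 419, 457, 455, 523, 293, 188, -220, 2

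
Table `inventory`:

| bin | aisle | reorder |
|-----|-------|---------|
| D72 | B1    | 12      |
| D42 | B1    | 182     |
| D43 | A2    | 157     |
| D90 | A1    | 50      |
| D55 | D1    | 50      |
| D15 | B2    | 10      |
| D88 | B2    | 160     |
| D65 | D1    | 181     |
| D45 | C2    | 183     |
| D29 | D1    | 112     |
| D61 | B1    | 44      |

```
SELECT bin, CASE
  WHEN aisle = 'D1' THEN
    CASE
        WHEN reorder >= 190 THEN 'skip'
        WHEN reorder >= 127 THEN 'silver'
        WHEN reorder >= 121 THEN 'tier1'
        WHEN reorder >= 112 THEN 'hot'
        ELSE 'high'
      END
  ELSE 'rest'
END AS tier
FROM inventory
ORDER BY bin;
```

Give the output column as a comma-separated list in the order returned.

bin=D15: aisle='B2' → outer ELSE → rest
bin=D29: aisle='D1' → inner[reorder >= 112] → hot
bin=D42: aisle='B1' → outer ELSE → rest
bin=D43: aisle='A2' → outer ELSE → rest
bin=D45: aisle='C2' → outer ELSE → rest
bin=D55: aisle='D1' → inner[ELSE] → high
bin=D61: aisle='B1' → outer ELSE → rest
bin=D65: aisle='D1' → inner[reorder >= 127] → silver
bin=D72: aisle='B1' → outer ELSE → rest
bin=D88: aisle='B2' → outer ELSE → rest
bin=D90: aisle='A1' → outer ELSE → rest

rest, hot, rest, rest, rest, high, rest, silver, rest, rest, rest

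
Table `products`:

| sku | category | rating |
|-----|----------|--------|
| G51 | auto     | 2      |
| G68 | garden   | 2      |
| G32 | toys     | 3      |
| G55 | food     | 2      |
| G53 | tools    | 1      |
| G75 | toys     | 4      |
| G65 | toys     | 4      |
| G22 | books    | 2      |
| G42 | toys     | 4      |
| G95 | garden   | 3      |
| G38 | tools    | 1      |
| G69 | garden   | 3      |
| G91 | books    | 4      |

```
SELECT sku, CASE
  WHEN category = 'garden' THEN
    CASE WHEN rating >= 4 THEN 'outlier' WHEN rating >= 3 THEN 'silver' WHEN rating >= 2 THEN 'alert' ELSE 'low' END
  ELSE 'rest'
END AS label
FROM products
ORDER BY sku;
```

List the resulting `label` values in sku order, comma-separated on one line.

sku=G22: category='books' → outer ELSE → rest
sku=G32: category='toys' → outer ELSE → rest
sku=G38: category='tools' → outer ELSE → rest
sku=G42: category='toys' → outer ELSE → rest
sku=G51: category='auto' → outer ELSE → rest
sku=G53: category='tools' → outer ELSE → rest
sku=G55: category='food' → outer ELSE → rest
sku=G65: category='toys' → outer ELSE → rest
sku=G68: category='garden' → inner[rating >= 2] → alert
sku=G69: category='garden' → inner[rating >= 3] → silver
sku=G75: category='toys' → outer ELSE → rest
sku=G91: category='books' → outer ELSE → rest
sku=G95: category='garden' → inner[rating >= 3] → silver

rest, rest, rest, rest, rest, rest, rest, rest, alert, silver, rest, rest, silver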